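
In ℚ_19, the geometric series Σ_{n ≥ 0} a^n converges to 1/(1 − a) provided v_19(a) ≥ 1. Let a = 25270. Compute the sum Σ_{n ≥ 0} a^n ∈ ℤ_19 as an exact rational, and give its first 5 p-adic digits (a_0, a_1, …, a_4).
Σ a^n = 1/(1 − a) = -1/25269;  first 5 digits = (1, 0, 13, 3, 17)

v_19(a) = 2 ≥ 1, so the series converges in ℤ_19 to 1/(1 − a) = 1/(1 − 25270) = -1/25269. Expand this rational in ℤ_19: compute digits iteratively via d_i = x_i mod 19, x_{i+1} = (x_i − d_i)/19. The first 5 digits are (1, 0, 13, 3, 17).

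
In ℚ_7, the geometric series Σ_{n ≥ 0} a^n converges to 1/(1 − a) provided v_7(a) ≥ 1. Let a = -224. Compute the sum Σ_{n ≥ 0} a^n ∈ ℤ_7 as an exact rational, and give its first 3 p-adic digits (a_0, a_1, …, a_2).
Σ a^n = 1/(1 − a) = 1/225;  first 3 digits = (1, 3, 4)

v_7(a) = 1 ≥ 1, so the series converges in ℤ_7 to 1/(1 − a) = 1/(1 − (-224)) = 1/225. Expand this rational in ℤ_7: compute digits iteratively via d_i = x_i mod 7, x_{i+1} = (x_i − d_i)/7. The first 3 digits are (1, 3, 4).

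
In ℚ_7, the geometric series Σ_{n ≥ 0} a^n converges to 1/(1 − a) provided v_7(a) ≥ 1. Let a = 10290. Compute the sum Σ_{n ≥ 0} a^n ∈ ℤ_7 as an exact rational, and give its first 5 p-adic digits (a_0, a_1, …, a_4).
Σ a^n = 1/(1 − a) = -1/10289;  first 5 digits = (1, 0, 0, 2, 4)

v_7(a) = 3 ≥ 1, so the series converges in ℤ_7 to 1/(1 − a) = 1/(1 − 10290) = -1/10289. Expand this rational in ℤ_7: compute digits iteratively via d_i = x_i mod 7, x_{i+1} = (x_i − d_i)/7. The first 5 digits are (1, 0, 0, 2, 4).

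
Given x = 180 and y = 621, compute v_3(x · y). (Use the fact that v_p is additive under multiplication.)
v_3(111780) = 5

v_p(x) = 2 (factor: 180 = 3^2 · 20); v_p(y) = 3 (factor: 621 = 3^3 · 23). Additivity: v_p(xy) = v_p(x) + v_p(y) = 2 + 3 = 5. (Direct check: xy = 111780 = 3^5 · (460).)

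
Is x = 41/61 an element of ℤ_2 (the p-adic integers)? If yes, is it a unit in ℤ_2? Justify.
x ∈ ℤ_2^× (unit); v_2(x) = 0

ℤ_2 = {x ∈ ℚ_2 : v_2(x) ≥ 0} and ℤ_2^× = {x ∈ ℤ_2 : v_2(x) = 0}. Here v_2(41/61) = v_2(num) − v_2(den) = 0; compare against these criteria.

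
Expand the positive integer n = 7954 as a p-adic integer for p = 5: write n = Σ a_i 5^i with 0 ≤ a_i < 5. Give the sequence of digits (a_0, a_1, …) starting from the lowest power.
(a_0, a_1, …) = (4, 0, 3, 3, 2, 2)

Repeated division by 5 gives the digits low-to-high: 7954 = 4 + 3·5^2 + 3·5^3 + 2·5^4 + 2·5^5. Digit sequence: (4, 0, 3, 3, 2, 2).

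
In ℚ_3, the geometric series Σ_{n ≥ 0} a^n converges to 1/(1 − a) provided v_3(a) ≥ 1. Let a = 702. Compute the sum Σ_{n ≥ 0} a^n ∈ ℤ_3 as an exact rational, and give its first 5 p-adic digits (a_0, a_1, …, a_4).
Σ a^n = 1/(1 − a) = -1/701;  first 5 digits = (1, 0, 0, 2, 2)

v_3(a) = 3 ≥ 1, so the series converges in ℤ_3 to 1/(1 − a) = 1/(1 − 702) = -1/701. Expand this rational in ℤ_3: compute digits iteratively via d_i = x_i mod 3, x_{i+1} = (x_i − d_i)/3. The first 5 digits are (1, 0, 0, 2, 2).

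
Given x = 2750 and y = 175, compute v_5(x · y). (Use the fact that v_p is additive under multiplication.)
v_5(481250) = 5

v_p(x) = 3 (factor: 2750 = 5^3 · 22); v_p(y) = 2 (factor: 175 = 5^2 · 7). Additivity: v_p(xy) = v_p(x) + v_p(y) = 3 + 2 = 5. (Direct check: xy = 481250 = 5^5 · (154).)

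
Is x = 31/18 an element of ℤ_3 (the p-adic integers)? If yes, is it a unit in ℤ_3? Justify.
x ∉ ℤ_3 (v_3(x) = -2 < 0)

ℤ_3 = {x ∈ ℚ_3 : v_3(x) ≥ 0} and ℤ_3^× = {x ∈ ℤ_3 : v_3(x) = 0}. Here v_3(31/18) = v_3(num) − v_3(den) = -2; compare against these criteria.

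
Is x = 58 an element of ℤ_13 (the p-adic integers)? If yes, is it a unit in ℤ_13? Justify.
x ∈ ℤ_13^× (unit); v_13(x) = 0

ℤ_13 = {x ∈ ℚ_13 : v_13(x) ≥ 0} and ℤ_13^× = {x ∈ ℤ_13 : v_13(x) = 0}. Here v_13(58) = v_13(num) − v_13(den) = 0; compare against these criteria.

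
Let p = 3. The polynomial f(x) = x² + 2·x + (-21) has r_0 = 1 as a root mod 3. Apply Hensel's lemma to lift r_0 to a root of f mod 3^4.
r_3 = 46 (mod 81)

Hensel: r_{i+1} = r_i − f(r_i)·(f′(r_i))^{-1} mod 3^{i+2}, f′(x) = 2x + 2. Iterate:
  r_0 = 1 (mod 3)
  r_1 = 1 (mod 9)
  r_2 = 19 (mod 27)
  r_3 = 46 (mod 81)
Final: r = 46 satisfies f(r) ≡ 0 mod 3^4.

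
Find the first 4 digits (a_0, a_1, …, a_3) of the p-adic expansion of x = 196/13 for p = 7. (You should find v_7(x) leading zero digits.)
(a_0, …, a_3) = (0, 0, 3, 5)

v_7(196/13) = 2, so a_0 = ... = a_1 = 0. Factor out: x = 7^2 · u with u = 4/13 a unit in ℤ_7. Expand u iteratively via a_{v+i} = u_i mod 7, u_{i+1} = (u_i − a_{v+i})/7:
  u_0 = 4/13;  a_2 = 3;  u_1 = (u_0 − 3)/7 = -5/13
  u_1 = -5/13;  a_3 = 5;  u_2 = (u_1 − 5)/7 = -10/13
Digits: (0, 0, 3, 5).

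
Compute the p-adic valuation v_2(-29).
v_2(-29) = 0

v_2(n) is the largest exponent k such that 2^k divides n. Factor out: -29 = -2^0 · 29. (Sign doesn't affect v_p.) So v_2(-29) = 0.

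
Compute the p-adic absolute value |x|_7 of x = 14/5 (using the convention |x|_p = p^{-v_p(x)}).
|14/5|_7 = 1/7

Step 1 — compute v_7(x) by factoring powers of 7 out of the numerator and denominator: v_7(14/5) = 1. Step 2 — apply |x|_p = p^{-v_p(x)} = 7^{-1} = 1/7.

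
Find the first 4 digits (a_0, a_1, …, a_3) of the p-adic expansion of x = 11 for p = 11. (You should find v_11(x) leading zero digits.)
(a_0, …, a_3) = (0, 1, 0, 0)

v_11(11) = 1, so a_0 = ... = a_0 = 0. Factor out: x = 11^1 · u with u = 1 a unit in ℤ_11. Expand u iteratively via a_{v+i} = u_i mod 11, u_{i+1} = (u_i − a_{v+i})/11:
  u_0 = 1;  a_1 = 1;  u_1 = (u_0 − 1)/11 = 0
  u_1 = 0;  a_2 = 0;  u_2 = (u_1 − 0)/11 = 0
  u_2 = 0;  a_3 = 0;  u_3 = (u_2 − 0)/11 = 0
Digits: (0, 1, 0, 0).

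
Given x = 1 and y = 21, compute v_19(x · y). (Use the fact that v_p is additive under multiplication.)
v_19(21) = 0

v_p(x) = 0 (factor: 1 = 19^0 · 1); v_p(y) = 0 (factor: 21 = 19^0 · 21). Additivity: v_p(xy) = v_p(x) + v_p(y) = 0 + 0 = 0. (Direct check: xy = 21 = 19^0 · (21).)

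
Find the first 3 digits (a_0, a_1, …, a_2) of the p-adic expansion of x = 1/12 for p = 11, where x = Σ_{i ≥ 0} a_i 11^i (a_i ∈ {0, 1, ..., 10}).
(a_0, …, a_2) = (1, 10, 0)

v_11(1/12) = 0 (numerator and denominator both coprime to 11), so x ∈ ℤ_11^×. Compute digits iteratively via a_i = x_i mod 11, x_{i+1} = (x_i − a_i)/11, with x_0 = x:
  x_0 = 1/12;  a_0 = 1;  x_1 = (x_0 − 1)/11 = -1/12
  x_1 = -1/12;  a_1 = 10;  x_2 = (x_1 − 10)/11 = -11/12
  x_2 = -11/12;  a_2 = 0;  x_3 = (x_2 − 0)/11 = -1/12
Digits: (1, 10, 0).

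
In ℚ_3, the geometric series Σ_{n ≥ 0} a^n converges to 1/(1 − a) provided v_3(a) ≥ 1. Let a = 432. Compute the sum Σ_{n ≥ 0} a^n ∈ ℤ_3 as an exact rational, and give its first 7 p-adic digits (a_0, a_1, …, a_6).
Σ a^n = 1/(1 − a) = -1/431;  first 7 digits = (1, 0, 0, 1, 2, 1, 1)

v_3(a) = 3 ≥ 1, so the series converges in ℤ_3 to 1/(1 − a) = 1/(1 − 432) = -1/431. Expand this rational in ℤ_3: compute digits iteratively via d_i = x_i mod 3, x_{i+1} = (x_i − d_i)/3. The first 7 digits are (1, 0, 0, 1, 2, 1, 1).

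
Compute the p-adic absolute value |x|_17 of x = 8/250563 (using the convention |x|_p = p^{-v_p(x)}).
|8/250563|_17 = 83521

Step 1 — compute v_17(x) by factoring powers of 17 out of the numerator and denominator: v_17(8/250563) = -4. Step 2 — apply |x|_p = p^{-v_p(x)} = 17^{4} = 83521.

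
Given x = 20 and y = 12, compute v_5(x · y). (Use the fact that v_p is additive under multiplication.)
v_5(240) = 1

v_p(x) = 1 (factor: 20 = 5^1 · 4); v_p(y) = 0 (factor: 12 = 5^0 · 12). Additivity: v_p(xy) = v_p(x) + v_p(y) = 1 + 0 = 1. (Direct check: xy = 240 = 5^1 · (48).)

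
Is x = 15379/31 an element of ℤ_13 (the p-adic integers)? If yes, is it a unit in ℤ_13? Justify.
x ∈ ℤ_13 but not a unit; v_13(x) = 3 > 0

ℤ_13 = {x ∈ ℚ_13 : v_13(x) ≥ 0} and ℤ_13^× = {x ∈ ℤ_13 : v_13(x) = 0}. Here v_13(15379/31) = v_13(num) − v_13(den) = 3; compare against these criteria.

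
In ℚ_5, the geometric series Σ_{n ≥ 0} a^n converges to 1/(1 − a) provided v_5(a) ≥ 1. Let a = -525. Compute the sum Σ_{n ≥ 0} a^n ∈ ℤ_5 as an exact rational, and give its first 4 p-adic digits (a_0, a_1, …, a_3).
Σ a^n = 1/(1 − a) = 1/526;  first 4 digits = (1, 0, 4, 0)

v_5(a) = 2 ≥ 1, so the series converges in ℤ_5 to 1/(1 − a) = 1/(1 − (-525)) = 1/526. Expand this rational in ℤ_5: compute digits iteratively via d_i = x_i mod 5, x_{i+1} = (x_i − d_i)/5. The first 4 digits are (1, 0, 4, 0).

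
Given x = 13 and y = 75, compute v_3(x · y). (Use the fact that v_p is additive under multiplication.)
v_3(975) = 1

v_p(x) = 0 (factor: 13 = 3^0 · 13); v_p(y) = 1 (factor: 75 = 3^1 · 25). Additivity: v_p(xy) = v_p(x) + v_p(y) = 0 + 1 = 1. (Direct check: xy = 975 = 3^1 · (325).)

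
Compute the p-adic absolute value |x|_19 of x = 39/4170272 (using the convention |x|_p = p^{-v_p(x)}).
|39/4170272|_19 = 130321

Step 1 — compute v_19(x) by factoring powers of 19 out of the numerator and denominator: v_19(39/4170272) = -4. Step 2 — apply |x|_p = p^{-v_p(x)} = 19^{4} = 130321.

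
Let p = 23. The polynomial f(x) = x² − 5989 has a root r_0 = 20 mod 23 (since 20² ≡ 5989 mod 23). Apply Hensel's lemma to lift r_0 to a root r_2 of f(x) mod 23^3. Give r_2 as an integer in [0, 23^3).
r_2 = 7288 (mod 12167)

Hensel's recurrence: r_{i+1} = r_i − f(r_i)·(f′(r_i))^{-1} mod 23^{i+2}, with f′(x) = 2x. Iterate:
  r_0 = 20 (mod 23)
  r_1 = 411 (mod 529)
  r_2 = 7288 (mod 12167)
Final: r_2 = 7288, and one checks f(r_2) ≡ 0 mod 23^3.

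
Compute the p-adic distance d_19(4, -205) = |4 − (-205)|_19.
d_19(4, -205) = 1/19

Step 1 — x − y = 4 − (-205) = 209. Step 2 — v_19(209) = 1 (factor: 209 = (19^1 · 11); the sign does not affect v_p). Step 3 — |x − y|_19 = 19^{-1} = 1/19.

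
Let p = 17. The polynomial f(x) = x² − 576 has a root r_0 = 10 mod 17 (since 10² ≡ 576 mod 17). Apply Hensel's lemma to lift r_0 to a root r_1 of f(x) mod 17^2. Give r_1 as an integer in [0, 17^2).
r_1 = 265 (mod 289)

Hensel's recurrence: r_{i+1} = r_i − f(r_i)·(f′(r_i))^{-1} mod 17^{i+2}, with f′(x) = 2x. Iterate:
  r_0 = 10 (mod 17)
  r_1 = 265 (mod 289)
Final: r_1 = 265, and one checks f(r_1) ≡ 0 mod 17^2.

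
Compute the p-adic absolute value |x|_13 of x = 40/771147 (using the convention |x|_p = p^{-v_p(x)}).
|40/771147|_13 = 28561

Step 1 — compute v_13(x) by factoring powers of 13 out of the numerator and denominator: v_13(40/771147) = -4. Step 2 — apply |x|_p = p^{-v_p(x)} = 13^{4} = 28561.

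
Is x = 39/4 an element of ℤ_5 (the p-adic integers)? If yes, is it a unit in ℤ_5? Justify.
x ∈ ℤ_5^× (unit); v_5(x) = 0

ℤ_5 = {x ∈ ℚ_5 : v_5(x) ≥ 0} and ℤ_5^× = {x ∈ ℤ_5 : v_5(x) = 0}. Here v_5(39/4) = v_5(num) − v_5(den) = 0; compare against these criteria.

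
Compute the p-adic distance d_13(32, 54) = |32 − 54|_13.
d_13(32, 54) = 1

Step 1 — x − y = 32 − 54 = -22. Step 2 — v_13(-22) = 0 (factor: -22 = −(13^0 · 22); the sign does not affect v_p). Step 3 — |x − y|_13 = 13^{0} = 1.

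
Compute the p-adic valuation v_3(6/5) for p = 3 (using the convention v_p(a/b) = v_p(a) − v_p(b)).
v_3(6/5) = 1

Factor powers of 3 from the numerator and denominator of the reduced fraction: 6 = 3^1 · 2 and 5 = 3^0 · 5. Apply v_p(a/b) = v_p(a) − v_p(b): v_3(6/5) = 1 − 0 = 1.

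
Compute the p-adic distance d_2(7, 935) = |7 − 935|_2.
d_2(7, 935) = 1/32

Step 1 — x − y = 7 − 935 = -928. Step 2 — v_2(-928) = 5 (factor: -928 = −(2^5 · 29); the sign does not affect v_p). Step 3 — |x − y|_2 = 2^{-5} = 1/32.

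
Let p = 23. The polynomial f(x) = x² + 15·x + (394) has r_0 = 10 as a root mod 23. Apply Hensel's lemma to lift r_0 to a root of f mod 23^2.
r_1 = 309 (mod 529)

Hensel: r_{i+1} = r_i − f(r_i)·(f′(r_i))^{-1} mod 23^{i+2}, f′(x) = 2x + 15. Iterate:
  r_0 = 10 (mod 23)
  r_1 = 309 (mod 529)
Final: r = 309 satisfies f(r) ≡ 0 mod 23^2.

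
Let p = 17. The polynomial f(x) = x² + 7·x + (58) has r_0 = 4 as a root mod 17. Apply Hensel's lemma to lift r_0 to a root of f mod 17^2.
r_1 = 55 (mod 289)

Hensel: r_{i+1} = r_i − f(r_i)·(f′(r_i))^{-1} mod 17^{i+2}, f′(x) = 2x + 7. Iterate:
  r_0 = 4 (mod 17)
  r_1 = 55 (mod 289)
Final: r = 55 satisfies f(r) ≡ 0 mod 17^2.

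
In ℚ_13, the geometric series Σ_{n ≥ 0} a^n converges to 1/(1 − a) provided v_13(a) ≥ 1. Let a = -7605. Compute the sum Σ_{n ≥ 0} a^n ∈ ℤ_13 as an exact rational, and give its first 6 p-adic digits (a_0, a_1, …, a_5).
Σ a^n = 1/(1 − a) = 1/7606;  first 6 digits = (1, 0, 7, 9, 9, 12)

v_13(a) = 2 ≥ 1, so the series converges in ℤ_13 to 1/(1 − a) = 1/(1 − (-7605)) = 1/7606. Expand this rational in ℤ_13: compute digits iteratively via d_i = x_i mod 13, x_{i+1} = (x_i − d_i)/13. The first 6 digits are (1, 0, 7, 9, 9, 12).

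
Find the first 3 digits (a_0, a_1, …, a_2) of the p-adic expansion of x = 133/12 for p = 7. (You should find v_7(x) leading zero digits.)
(a_0, …, a_2) = (0, 1, 3)

v_7(133/12) = 1, so a_0 = ... = a_0 = 0. Factor out: x = 7^1 · u with u = 19/12 a unit in ℤ_7. Expand u iteratively via a_{v+i} = u_i mod 7, u_{i+1} = (u_i − a_{v+i})/7:
  u_0 = 19/12;  a_1 = 1;  u_1 = (u_0 − 1)/7 = 1/12
  u_1 = 1/12;  a_2 = 3;  u_2 = (u_1 − 3)/7 = -5/12
Digits: (0, 1, 3).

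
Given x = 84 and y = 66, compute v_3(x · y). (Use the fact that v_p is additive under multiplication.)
v_3(5544) = 2

v_p(x) = 1 (factor: 84 = 3^1 · 28); v_p(y) = 1 (factor: 66 = 3^1 · 22). Additivity: v_p(xy) = v_p(x) + v_p(y) = 1 + 1 = 2. (Direct check: xy = 5544 = 3^2 · (616).)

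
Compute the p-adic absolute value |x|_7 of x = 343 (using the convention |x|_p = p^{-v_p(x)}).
|343|_7 = 1/343

Step 1 — compute v_7(x) by factoring powers of 7 out of the numerator and denominator: v_7(343) = 3. Step 2 — apply |x|_p = p^{-v_p(x)} = 7^{-3} = 1/343.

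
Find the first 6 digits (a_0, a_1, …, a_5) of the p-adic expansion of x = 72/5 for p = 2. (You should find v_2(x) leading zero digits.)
(a_0, …, a_5) = (0, 0, 0, 1, 0, 1)

v_2(72/5) = 3, so a_0 = ... = a_2 = 0. Factor out: x = 2^3 · u with u = 9/5 a unit in ℤ_2. Expand u iteratively via a_{v+i} = u_i mod 2, u_{i+1} = (u_i − a_{v+i})/2:
  u_0 = 9/5;  a_3 = 1;  u_1 = (u_0 − 1)/2 = 2/5
  u_1 = 2/5;  a_4 = 0;  u_2 = (u_1 − 0)/2 = 1/5
  u_2 = 1/5;  a_5 = 1;  u_3 = (u_2 − 1)/2 = -2/5
Digits: (0, 0, 0, 1, 0, 1).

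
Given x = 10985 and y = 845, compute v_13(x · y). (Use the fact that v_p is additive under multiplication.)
v_13(9282325) = 5

v_p(x) = 3 (factor: 10985 = 13^3 · 5); v_p(y) = 2 (factor: 845 = 13^2 · 5). Additivity: v_p(xy) = v_p(x) + v_p(y) = 3 + 2 = 5. (Direct check: xy = 9282325 = 13^5 · (25).)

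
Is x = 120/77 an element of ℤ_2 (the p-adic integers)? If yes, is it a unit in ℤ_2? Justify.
x ∈ ℤ_2 but not a unit; v_2(x) = 3 > 0

ℤ_2 = {x ∈ ℚ_2 : v_2(x) ≥ 0} and ℤ_2^× = {x ∈ ℤ_2 : v_2(x) = 0}. Here v_2(120/77) = v_2(num) − v_2(den) = 3; compare against these criteria.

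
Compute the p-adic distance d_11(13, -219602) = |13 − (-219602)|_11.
d_11(13, -219602) = 1/14641

Step 1 — x − y = 13 − (-219602) = 219615. Step 2 — v_11(219615) = 4 (factor: 219615 = (11^4 · 15); the sign does not affect v_p). Step 3 — |x − y|_11 = 11^{-4} = 1/14641.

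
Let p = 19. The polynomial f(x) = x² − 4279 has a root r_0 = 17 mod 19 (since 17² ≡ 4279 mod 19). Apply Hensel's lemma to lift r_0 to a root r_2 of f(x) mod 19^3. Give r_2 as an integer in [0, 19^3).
r_2 = 2088 (mod 6859)

Hensel's recurrence: r_{i+1} = r_i − f(r_i)·(f′(r_i))^{-1} mod 19^{i+2}, with f′(x) = 2x. Iterate:
  r_0 = 17 (mod 19)
  r_1 = 283 (mod 361)
  r_2 = 2088 (mod 6859)
Final: r_2 = 2088, and one checks f(r_2) ≡ 0 mod 19^3.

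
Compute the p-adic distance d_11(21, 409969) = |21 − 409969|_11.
d_11(21, 409969) = 1/14641

Step 1 — x − y = 21 − 409969 = -409948. Step 2 — v_11(-409948) = 4 (factor: -409948 = −(11^4 · 28); the sign does not affect v_p). Step 3 — |x − y|_11 = 11^{-4} = 1/14641.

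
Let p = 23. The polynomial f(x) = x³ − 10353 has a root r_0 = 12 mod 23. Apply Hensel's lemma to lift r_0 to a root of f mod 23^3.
r_2 = 4106 (mod 12167)

Hensel: r_{i+1} = r_i − f(r_i)/f′(r_i) mod 23^{i+2}, where f′(x) = 3x². Iterate:
  r_0 = 12 (mod 23)
  r_1 = 403 (mod 529)
  r_2 = 4106 (mod 12167)
Final: r = 4106 with f(r) ≡ 0 mod 23^3.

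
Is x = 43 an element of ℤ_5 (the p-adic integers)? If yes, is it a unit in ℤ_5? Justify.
x ∈ ℤ_5^× (unit); v_5(x) = 0

ℤ_5 = {x ∈ ℚ_5 : v_5(x) ≥ 0} and ℤ_5^× = {x ∈ ℤ_5 : v_5(x) = 0}. Here v_5(43) = v_5(num) − v_5(den) = 0; compare against these criteria.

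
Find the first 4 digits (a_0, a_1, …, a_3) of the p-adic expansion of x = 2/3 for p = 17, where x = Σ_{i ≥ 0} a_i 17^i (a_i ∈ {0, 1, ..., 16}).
(a_0, …, a_3) = (12, 5, 11, 5)

v_17(2/3) = 0 (numerator and denominator both coprime to 17), so x ∈ ℤ_17^×. Compute digits iteratively via a_i = x_i mod 17, x_{i+1} = (x_i − a_i)/17, with x_0 = x:
  x_0 = 2/3;  a_0 = 12;  x_1 = (x_0 − 12)/17 = -2/3
  x_1 = -2/3;  a_1 = 5;  x_2 = (x_1 − 5)/17 = -1/3
  x_2 = -1/3;  a_2 = 11;  x_3 = (x_2 − 11)/17 = -2/3
  x_3 = -2/3;  a_3 = 5;  x_4 = (x_3 − 5)/17 = -1/3
Digits: (12, 5, 11, 5).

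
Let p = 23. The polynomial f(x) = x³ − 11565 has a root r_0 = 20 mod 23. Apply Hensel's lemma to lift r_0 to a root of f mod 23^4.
r_3 = 200212 (mod 279841)

Hensel: r_{i+1} = r_i − f(r_i)/f′(r_i) mod 23^{i+2}, where f′(x) = 3x². Iterate:
  r_0 = 20 (mod 23)
  r_1 = 250 (mod 529)
  r_2 = 5540 (mod 12167)
  r_3 = 200212 (mod 279841)
Final: r = 200212 with f(r) ≡ 0 mod 23^4.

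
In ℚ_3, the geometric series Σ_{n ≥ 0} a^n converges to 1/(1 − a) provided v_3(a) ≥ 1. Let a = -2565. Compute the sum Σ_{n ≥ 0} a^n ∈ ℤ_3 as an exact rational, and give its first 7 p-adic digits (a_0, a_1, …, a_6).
Σ a^n = 1/(1 − a) = 1/2566;  first 7 digits = (1, 0, 0, 1, 1, 1, 0)

v_3(a) = 3 ≥ 1, so the series converges in ℤ_3 to 1/(1 − a) = 1/(1 − (-2565)) = 1/2566. Expand this rational in ℤ_3: compute digits iteratively via d_i = x_i mod 3, x_{i+1} = (x_i − d_i)/3. The first 7 digits are (1, 0, 0, 1, 1, 1, 0).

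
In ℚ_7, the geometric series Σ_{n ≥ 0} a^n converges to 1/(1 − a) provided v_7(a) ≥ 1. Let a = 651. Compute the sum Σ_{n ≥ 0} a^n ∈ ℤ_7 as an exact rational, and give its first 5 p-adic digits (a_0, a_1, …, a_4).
Σ a^n = 1/(1 − a) = -1/650;  first 5 digits = (1, 2, 3, 6, 6)

v_7(a) = 1 ≥ 1, so the series converges in ℤ_7 to 1/(1 − a) = 1/(1 − 651) = -1/650. Expand this rational in ℤ_7: compute digits iteratively via d_i = x_i mod 7, x_{i+1} = (x_i − d_i)/7. The first 5 digits are (1, 2, 3, 6, 6).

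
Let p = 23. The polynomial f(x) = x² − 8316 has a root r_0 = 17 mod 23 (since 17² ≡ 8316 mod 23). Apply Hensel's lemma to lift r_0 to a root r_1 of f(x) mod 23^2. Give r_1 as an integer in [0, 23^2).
r_1 = 362 (mod 529)

Hensel's recurrence: r_{i+1} = r_i − f(r_i)·(f′(r_i))^{-1} mod 23^{i+2}, with f′(x) = 2x. Iterate:
  r_0 = 17 (mod 23)
  r_1 = 362 (mod 529)
Final: r_1 = 362, and one checks f(r_1) ≡ 0 mod 23^2.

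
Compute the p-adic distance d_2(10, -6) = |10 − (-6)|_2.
d_2(10, -6) = 1/16

Step 1 — x − y = 10 − (-6) = 16. Step 2 — v_2(16) = 4 (factor: 16 = (2^4 · 1); the sign does not affect v_p). Step 3 — |x − y|_2 = 2^{-4} = 1/16.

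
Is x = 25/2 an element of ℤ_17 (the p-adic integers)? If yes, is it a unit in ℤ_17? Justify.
x ∈ ℤ_17^× (unit); v_17(x) = 0

ℤ_17 = {x ∈ ℚ_17 : v_17(x) ≥ 0} and ℤ_17^× = {x ∈ ℤ_17 : v_17(x) = 0}. Here v_17(25/2) = v_17(num) − v_17(den) = 0; compare against these criteria.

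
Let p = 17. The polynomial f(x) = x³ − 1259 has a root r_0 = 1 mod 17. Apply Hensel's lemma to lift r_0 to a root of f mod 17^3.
r_2 = 902 (mod 4913)

Hensel: r_{i+1} = r_i − f(r_i)/f′(r_i) mod 17^{i+2}, where f′(x) = 3x². Iterate:
  r_0 = 1 (mod 17)
  r_1 = 35 (mod 289)
  r_2 = 902 (mod 4913)
Final: r = 902 with f(r) ≡ 0 mod 17^3.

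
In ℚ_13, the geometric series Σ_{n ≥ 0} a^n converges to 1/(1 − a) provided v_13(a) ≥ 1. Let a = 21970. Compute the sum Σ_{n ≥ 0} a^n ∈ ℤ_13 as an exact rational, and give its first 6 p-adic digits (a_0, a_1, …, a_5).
Σ a^n = 1/(1 − a) = -1/21969;  first 6 digits = (1, 0, 0, 10, 0, 0)

v_13(a) = 3 ≥ 1, so the series converges in ℤ_13 to 1/(1 − a) = 1/(1 − 21970) = -1/21969. Expand this rational in ℤ_13: compute digits iteratively via d_i = x_i mod 13, x_{i+1} = (x_i − d_i)/13. The first 6 digits are (1, 0, 0, 10, 0, 0).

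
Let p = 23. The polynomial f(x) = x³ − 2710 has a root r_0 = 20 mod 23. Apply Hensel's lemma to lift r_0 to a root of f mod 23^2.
r_1 = 20 (mod 529)

Hensel: r_{i+1} = r_i − f(r_i)/f′(r_i) mod 23^{i+2}, where f′(x) = 3x². Iterate:
  r_0 = 20 (mod 23)
  r_1 = 20 (mod 529)
Final: r = 20 with f(r) ≡ 0 mod 23^2.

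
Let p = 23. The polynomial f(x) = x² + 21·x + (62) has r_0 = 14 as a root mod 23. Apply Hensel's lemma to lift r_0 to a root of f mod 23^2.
r_1 = 359 (mod 529)

Hensel: r_{i+1} = r_i − f(r_i)·(f′(r_i))^{-1} mod 23^{i+2}, f′(x) = 2x + 21. Iterate:
  r_0 = 14 (mod 23)
  r_1 = 359 (mod 529)
Final: r = 359 satisfies f(r) ≡ 0 mod 23^2.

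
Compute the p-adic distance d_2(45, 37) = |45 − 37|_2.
d_2(45, 37) = 1/8

Step 1 — x − y = 45 − 37 = 8. Step 2 — v_2(8) = 3 (factor: 8 = (2^3 · 1); the sign does not affect v_p). Step 3 — |x − y|_2 = 2^{-3} = 1/8.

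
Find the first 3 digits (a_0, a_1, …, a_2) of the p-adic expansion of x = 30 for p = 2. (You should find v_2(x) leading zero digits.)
(a_0, …, a_2) = (0, 1, 1)

v_2(30) = 1, so a_0 = ... = a_0 = 0. Factor out: x = 2^1 · u with u = 15 a unit in ℤ_2. Expand u iteratively via a_{v+i} = u_i mod 2, u_{i+1} = (u_i − a_{v+i})/2:
  u_0 = 15;  a_1 = 1;  u_1 = (u_0 − 1)/2 = 7
  u_1 = 7;  a_2 = 1;  u_2 = (u_1 − 1)/2 = 3
Digits: (0, 1, 1).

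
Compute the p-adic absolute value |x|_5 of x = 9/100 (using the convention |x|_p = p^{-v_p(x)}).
|9/100|_5 = 25

Step 1 — compute v_5(x) by factoring powers of 5 out of the numerator and denominator: v_5(9/100) = -2. Step 2 — apply |x|_p = p^{-v_p(x)} = 5^{2} = 25.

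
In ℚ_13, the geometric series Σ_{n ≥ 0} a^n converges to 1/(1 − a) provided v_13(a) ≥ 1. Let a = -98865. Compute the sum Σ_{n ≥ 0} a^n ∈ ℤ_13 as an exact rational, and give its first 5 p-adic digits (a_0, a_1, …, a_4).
Σ a^n = 1/(1 − a) = 1/98866;  first 5 digits = (1, 0, 0, 7, 9)

v_13(a) = 3 ≥ 1, so the series converges in ℤ_13 to 1/(1 − a) = 1/(1 − (-98865)) = 1/98866. Expand this rational in ℤ_13: compute digits iteratively via d_i = x_i mod 13, x_{i+1} = (x_i − d_i)/13. The first 5 digits are (1, 0, 0, 7, 9).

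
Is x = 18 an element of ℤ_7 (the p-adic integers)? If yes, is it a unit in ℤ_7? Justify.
x ∈ ℤ_7^× (unit); v_7(x) = 0

ℤ_7 = {x ∈ ℚ_7 : v_7(x) ≥ 0} and ℤ_7^× = {x ∈ ℤ_7 : v_7(x) = 0}. Here v_7(18) = v_7(num) − v_7(den) = 0; compare against these criteria.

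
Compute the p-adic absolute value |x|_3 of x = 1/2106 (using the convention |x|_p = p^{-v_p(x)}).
|1/2106|_3 = 81

Step 1 — compute v_3(x) by factoring powers of 3 out of the numerator and denominator: v_3(1/2106) = -4. Step 2 — apply |x|_p = p^{-v_p(x)} = 3^{4} = 81.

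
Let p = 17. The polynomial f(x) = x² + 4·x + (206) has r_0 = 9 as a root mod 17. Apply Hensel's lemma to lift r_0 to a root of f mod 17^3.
r_2 = 1216 (mod 4913)

Hensel: r_{i+1} = r_i − f(r_i)·(f′(r_i))^{-1} mod 17^{i+2}, f′(x) = 2x + 4. Iterate:
  r_0 = 9 (mod 17)
  r_1 = 60 (mod 289)
  r_2 = 1216 (mod 4913)
Final: r = 1216 satisfies f(r) ≡ 0 mod 17^3.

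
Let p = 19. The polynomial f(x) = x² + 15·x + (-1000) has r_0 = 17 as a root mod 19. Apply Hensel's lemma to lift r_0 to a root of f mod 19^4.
r_3 = 130281 (mod 130321)

Hensel: r_{i+1} = r_i − f(r_i)·(f′(r_i))^{-1} mod 19^{i+2}, f′(x) = 2x + 15. Iterate:
  r_0 = 17 (mod 19)
  r_1 = 321 (mod 361)
  r_2 = 6819 (mod 6859)
  r_3 = 130281 (mod 130321)
Final: r = 130281 satisfies f(r) ≡ 0 mod 19^4.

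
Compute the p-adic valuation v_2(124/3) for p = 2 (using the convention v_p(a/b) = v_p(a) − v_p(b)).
v_2(124/3) = 2

Factor powers of 2 from the numerator and denominator of the reduced fraction: 124 = 2^2 · 31 and 3 = 2^0 · 3. Apply v_p(a/b) = v_p(a) − v_p(b): v_2(124/3) = 2 − 0 = 2.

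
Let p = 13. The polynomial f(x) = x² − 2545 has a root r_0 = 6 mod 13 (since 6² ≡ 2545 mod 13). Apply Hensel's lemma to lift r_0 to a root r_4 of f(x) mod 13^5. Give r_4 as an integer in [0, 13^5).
r_4 = 242378 (mod 371293)

Hensel's recurrence: r_{i+1} = r_i − f(r_i)·(f′(r_i))^{-1} mod 13^{i+2}, with f′(x) = 2x. Iterate:
  r_0 = 6 (mod 13)
  r_1 = 32 (mod 169)
  r_2 = 708 (mod 2197)
  r_3 = 13890 (mod 28561)
  r_4 = 242378 (mod 371293)
Final: r_4 = 242378, and one checks f(r_4) ≡ 0 mod 13^5.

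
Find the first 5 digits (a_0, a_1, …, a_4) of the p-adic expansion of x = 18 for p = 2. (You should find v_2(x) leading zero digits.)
(a_0, …, a_4) = (0, 1, 0, 0, 1)

v_2(18) = 1, so a_0 = ... = a_0 = 0. Factor out: x = 2^1 · u with u = 9 a unit in ℤ_2. Expand u iteratively via a_{v+i} = u_i mod 2, u_{i+1} = (u_i − a_{v+i})/2:
  u_0 = 9;  a_1 = 1;  u_1 = (u_0 − 1)/2 = 4
  u_1 = 4;  a_2 = 0;  u_2 = (u_1 − 0)/2 = 2
  u_2 = 2;  a_3 = 0;  u_3 = (u_2 − 0)/2 = 1
  u_3 = 1;  a_4 = 1;  u_4 = (u_3 − 1)/2 = 0
Digits: (0, 1, 0, 0, 1).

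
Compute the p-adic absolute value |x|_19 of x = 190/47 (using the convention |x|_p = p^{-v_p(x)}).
|190/47|_19 = 1/19

Step 1 — compute v_19(x) by factoring powers of 19 out of the numerator and denominator: v_19(190/47) = 1. Step 2 — apply |x|_p = p^{-v_p(x)} = 19^{-1} = 1/19.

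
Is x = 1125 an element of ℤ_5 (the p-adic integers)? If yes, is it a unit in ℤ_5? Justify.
x ∈ ℤ_5 but not a unit; v_5(x) = 3 > 0

ℤ_5 = {x ∈ ℚ_5 : v_5(x) ≥ 0} and ℤ_5^× = {x ∈ ℤ_5 : v_5(x) = 0}. Here v_5(1125) = v_5(num) − v_5(den) = 3; compare against these criteria.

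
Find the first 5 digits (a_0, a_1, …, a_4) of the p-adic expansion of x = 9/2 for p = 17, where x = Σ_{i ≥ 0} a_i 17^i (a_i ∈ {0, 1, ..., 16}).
(a_0, …, a_4) = (13, 8, 8, 8, 8)

v_17(9/2) = 0 (numerator and denominator both coprime to 17), so x ∈ ℤ_17^×. Compute digits iteratively via a_i = x_i mod 17, x_{i+1} = (x_i − a_i)/17, with x_0 = x:
  x_0 = 9/2;  a_0 = 13;  x_1 = (x_0 − 13)/17 = -1/2
  x_1 = -1/2;  a_1 = 8;  x_2 = (x_1 − 8)/17 = -1/2
  x_2 = -1/2;  a_2 = 8;  x_3 = (x_2 − 8)/17 = -1/2
  x_3 = -1/2;  a_3 = 8;  x_4 = (x_3 − 8)/17 = -1/2
  x_4 = -1/2;  a_4 = 8;  x_5 = (x_4 − 8)/17 = -1/2
Digits: (13, 8, 8, 8, 8).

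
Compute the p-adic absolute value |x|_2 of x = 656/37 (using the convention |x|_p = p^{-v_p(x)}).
|656/37|_2 = 1/16

Step 1 — compute v_2(x) by factoring powers of 2 out of the numerator and denominator: v_2(656/37) = 4. Step 2 — apply |x|_p = p^{-v_p(x)} = 2^{-4} = 1/16.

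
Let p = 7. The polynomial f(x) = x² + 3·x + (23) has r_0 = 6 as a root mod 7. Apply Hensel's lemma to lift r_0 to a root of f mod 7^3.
r_2 = 223 (mod 343)

Hensel: r_{i+1} = r_i − f(r_i)·(f′(r_i))^{-1} mod 7^{i+2}, f′(x) = 2x + 3. Iterate:
  r_0 = 6 (mod 7)
  r_1 = 27 (mod 49)
  r_2 = 223 (mod 343)
Final: r = 223 satisfies f(r) ≡ 0 mod 7^3.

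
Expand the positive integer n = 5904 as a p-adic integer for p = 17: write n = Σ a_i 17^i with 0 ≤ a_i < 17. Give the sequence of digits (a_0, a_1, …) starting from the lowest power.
(a_0, a_1, …) = (5, 7, 3, 1)

Repeated division by 17 gives the digits low-to-high: 5904 = 5 + 7·17^1 + 3·17^2 + 1·17^3. Digit sequence: (5, 7, 3, 1).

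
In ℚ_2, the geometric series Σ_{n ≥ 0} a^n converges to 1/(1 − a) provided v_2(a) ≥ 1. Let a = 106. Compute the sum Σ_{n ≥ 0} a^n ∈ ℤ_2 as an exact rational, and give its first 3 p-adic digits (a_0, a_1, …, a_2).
Σ a^n = 1/(1 − a) = -1/105;  first 3 digits = (1, 1, 1)

v_2(a) = 1 ≥ 1, so the series converges in ℤ_2 to 1/(1 − a) = 1/(1 − 106) = -1/105. Expand this rational in ℤ_2: compute digits iteratively via d_i = x_i mod 2, x_{i+1} = (x_i − d_i)/2. The first 3 digits are (1, 1, 1).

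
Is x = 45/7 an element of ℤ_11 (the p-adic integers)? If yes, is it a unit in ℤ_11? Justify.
x ∈ ℤ_11^× (unit); v_11(x) = 0

ℤ_11 = {x ∈ ℚ_11 : v_11(x) ≥ 0} and ℤ_11^× = {x ∈ ℤ_11 : v_11(x) = 0}. Here v_11(45/7) = v_11(num) − v_11(den) = 0; compare against these criteria.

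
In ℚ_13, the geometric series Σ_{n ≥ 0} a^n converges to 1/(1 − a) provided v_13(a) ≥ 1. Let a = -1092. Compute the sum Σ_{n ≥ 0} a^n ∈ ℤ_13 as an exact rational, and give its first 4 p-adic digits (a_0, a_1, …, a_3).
Σ a^n = 1/(1 − a) = 1/1093;  first 4 digits = (1, 7, 3, 1)

v_13(a) = 1 ≥ 1, so the series converges in ℤ_13 to 1/(1 − a) = 1/(1 − (-1092)) = 1/1093. Expand this rational in ℤ_13: compute digits iteratively via d_i = x_i mod 13, x_{i+1} = (x_i − d_i)/13. The first 4 digits are (1, 7, 3, 1).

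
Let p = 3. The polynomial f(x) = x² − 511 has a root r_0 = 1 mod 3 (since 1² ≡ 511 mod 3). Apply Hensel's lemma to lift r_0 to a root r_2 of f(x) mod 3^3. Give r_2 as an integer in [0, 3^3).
r_2 = 22 (mod 27)

Hensel's recurrence: r_{i+1} = r_i − f(r_i)·(f′(r_i))^{-1} mod 3^{i+2}, with f′(x) = 2x. Iterate:
  r_0 = 1 (mod 3)
  r_1 = 4 (mod 9)
  r_2 = 22 (mod 27)
Final: r_2 = 22, and one checks f(r_2) ≡ 0 mod 3^3.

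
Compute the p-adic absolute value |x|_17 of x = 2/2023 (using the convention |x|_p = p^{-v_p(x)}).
|2/2023|_17 = 289

Step 1 — compute v_17(x) by factoring powers of 17 out of the numerator and denominator: v_17(2/2023) = -2. Step 2 — apply |x|_p = p^{-v_p(x)} = 17^{2} = 289.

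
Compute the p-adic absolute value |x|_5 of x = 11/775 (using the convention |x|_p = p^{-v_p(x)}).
|11/775|_5 = 25

Step 1 — compute v_5(x) by factoring powers of 5 out of the numerator and denominator: v_5(11/775) = -2. Step 2 — apply |x|_p = p^{-v_p(x)} = 5^{2} = 25.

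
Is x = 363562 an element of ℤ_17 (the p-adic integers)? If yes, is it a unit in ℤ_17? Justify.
x ∈ ℤ_17 but not a unit; v_17(x) = 3 > 0

ℤ_17 = {x ∈ ℚ_17 : v_17(x) ≥ 0} and ℤ_17^× = {x ∈ ℤ_17 : v_17(x) = 0}. Here v_17(363562) = v_17(num) − v_17(den) = 3; compare against these criteria.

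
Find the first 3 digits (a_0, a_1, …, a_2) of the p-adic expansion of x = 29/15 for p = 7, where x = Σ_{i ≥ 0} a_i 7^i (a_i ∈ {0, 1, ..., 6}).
(a_0, …, a_2) = (1, 2, 3)

v_7(29/15) = 0 (numerator and denominator both coprime to 7), so x ∈ ℤ_7^×. Compute digits iteratively via a_i = x_i mod 7, x_{i+1} = (x_i − a_i)/7, with x_0 = x:
  x_0 = 29/15;  a_0 = 1;  x_1 = (x_0 − 1)/7 = 2/15
  x_1 = 2/15;  a_1 = 2;  x_2 = (x_1 − 2)/7 = -4/15
  x_2 = -4/15;  a_2 = 3;  x_3 = (x_2 − 3)/7 = -7/15
Digits: (1, 2, 3).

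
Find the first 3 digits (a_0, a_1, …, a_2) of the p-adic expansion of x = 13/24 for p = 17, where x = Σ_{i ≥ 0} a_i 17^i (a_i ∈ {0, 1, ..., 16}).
(a_0, …, a_2) = (14, 7, 13)

v_17(13/24) = 0 (numerator and denominator both coprime to 17), so x ∈ ℤ_17^×. Compute digits iteratively via a_i = x_i mod 17, x_{i+1} = (x_i − a_i)/17, with x_0 = x:
  x_0 = 13/24;  a_0 = 14;  x_1 = (x_0 − 14)/17 = -19/24
  x_1 = -19/24;  a_1 = 7;  x_2 = (x_1 − 7)/17 = -11/24
  x_2 = -11/24;  a_2 = 13;  x_3 = (x_2 − 13)/17 = -19/24
Digits: (14, 7, 13).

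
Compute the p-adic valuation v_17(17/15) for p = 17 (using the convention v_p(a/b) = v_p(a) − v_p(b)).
v_17(17/15) = 1

Factor powers of 17 from the numerator and denominator of the reduced fraction: 17 = 17^1 · 1 and 15 = 17^0 · 15. Apply v_p(a/b) = v_p(a) − v_p(b): v_17(17/15) = 1 − 0 = 1.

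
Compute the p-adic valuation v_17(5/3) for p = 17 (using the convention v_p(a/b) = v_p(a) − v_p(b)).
v_17(5/3) = 0

Factor powers of 17 from the numerator and denominator of the reduced fraction: 5 = 17^0 · 5 and 3 = 17^0 · 3. Apply v_p(a/b) = v_p(a) − v_p(b): v_17(5/3) = 0 − 0 = 0.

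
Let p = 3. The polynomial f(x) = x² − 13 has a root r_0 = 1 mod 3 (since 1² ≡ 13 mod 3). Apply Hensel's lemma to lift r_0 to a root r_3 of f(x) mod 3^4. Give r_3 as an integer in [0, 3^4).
r_3 = 16 (mod 81)

Hensel's recurrence: r_{i+1} = r_i − f(r_i)·(f′(r_i))^{-1} mod 3^{i+2}, with f′(x) = 2x. Iterate:
  r_0 = 1 (mod 3)
  r_1 = 7 (mod 9)
  r_2 = 16 (mod 27)
  r_3 = 16 (mod 81)
Final: r_3 = 16, and one checks f(r_3) ≡ 0 mod 3^4.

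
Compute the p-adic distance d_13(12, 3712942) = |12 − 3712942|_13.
d_13(12, 3712942) = 1/371293

Step 1 — x − y = 12 − 3712942 = -3712930. Step 2 — v_13(-3712930) = 5 (factor: -3712930 = −(13^5 · 10); the sign does not affect v_p). Step 3 — |x − y|_13 = 13^{-5} = 1/371293.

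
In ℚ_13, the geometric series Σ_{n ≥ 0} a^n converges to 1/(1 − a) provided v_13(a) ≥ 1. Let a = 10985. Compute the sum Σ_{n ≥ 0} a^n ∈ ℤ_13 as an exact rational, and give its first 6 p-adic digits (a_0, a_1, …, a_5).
Σ a^n = 1/(1 − a) = -1/10984;  first 6 digits = (1, 0, 0, 5, 0, 0)

v_13(a) = 3 ≥ 1, so the series converges in ℤ_13 to 1/(1 − a) = 1/(1 − 10985) = -1/10984. Expand this rational in ℤ_13: compute digits iteratively via d_i = x_i mod 13, x_{i+1} = (x_i − d_i)/13. The first 6 digits are (1, 0, 0, 5, 0, 0).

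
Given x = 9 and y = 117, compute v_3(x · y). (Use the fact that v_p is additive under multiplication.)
v_3(1053) = 4

v_p(x) = 2 (factor: 9 = 3^2 · 1); v_p(y) = 2 (factor: 117 = 3^2 · 13). Additivity: v_p(xy) = v_p(x) + v_p(y) = 2 + 2 = 4. (Direct check: xy = 1053 = 3^4 · (13).)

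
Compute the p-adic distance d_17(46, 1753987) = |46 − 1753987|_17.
d_17(46, 1753987) = 1/83521

Step 1 — x − y = 46 − 1753987 = -1753941. Step 2 — v_17(-1753941) = 4 (factor: -1753941 = −(17^4 · 21); the sign does not affect v_p). Step 3 — |x − y|_17 = 17^{-4} = 1/83521.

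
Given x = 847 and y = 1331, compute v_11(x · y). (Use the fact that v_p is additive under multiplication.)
v_11(1127357) = 5

v_p(x) = 2 (factor: 847 = 11^2 · 7); v_p(y) = 3 (factor: 1331 = 11^3 · 1). Additivity: v_p(xy) = v_p(x) + v_p(y) = 2 + 3 = 5. (Direct check: xy = 1127357 = 11^5 · (7).)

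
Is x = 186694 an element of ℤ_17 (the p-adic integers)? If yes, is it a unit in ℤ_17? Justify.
x ∈ ℤ_17 but not a unit; v_17(x) = 3 > 0

ℤ_17 = {x ∈ ℚ_17 : v_17(x) ≥ 0} and ℤ_17^× = {x ∈ ℤ_17 : v_17(x) = 0}. Here v_17(186694) = v_17(num) − v_17(den) = 3; compare against these criteria.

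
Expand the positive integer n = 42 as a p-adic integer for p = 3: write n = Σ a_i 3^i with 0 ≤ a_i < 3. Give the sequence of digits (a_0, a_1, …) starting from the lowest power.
(a_0, a_1, …) = (0, 2, 1, 1)

Repeated division by 3 gives the digits low-to-high: 42 = 2·3^1 + 1·3^2 + 1·3^3. Digit sequence: (0, 2, 1, 1).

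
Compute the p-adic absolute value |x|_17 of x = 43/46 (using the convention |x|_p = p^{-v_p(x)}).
|43/46|_17 = 1

Step 1 — compute v_17(x) by factoring powers of 17 out of the numerator and denominator: v_17(43/46) = 0. Step 2 — apply |x|_p = p^{-v_p(x)} = 17^{0} = 1.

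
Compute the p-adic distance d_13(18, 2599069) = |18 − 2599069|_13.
d_13(18, 2599069) = 1/371293

Step 1 — x − y = 18 − 2599069 = -2599051. Step 2 — v_13(-2599051) = 5 (factor: -2599051 = −(13^5 · 7); the sign does not affect v_p). Step 3 — |x − y|_13 = 13^{-5} = 1/371293.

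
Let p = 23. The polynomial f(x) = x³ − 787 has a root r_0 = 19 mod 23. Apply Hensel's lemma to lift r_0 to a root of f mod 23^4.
r_3 = 24491 (mod 279841)

Hensel: r_{i+1} = r_i − f(r_i)/f′(r_i) mod 23^{i+2}, where f′(x) = 3x². Iterate:
  r_0 = 19 (mod 23)
  r_1 = 157 (mod 529)
  r_2 = 157 (mod 12167)
  r_3 = 24491 (mod 279841)
Final: r = 24491 with f(r) ≡ 0 mod 23^4.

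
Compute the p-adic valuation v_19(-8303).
v_19(-8303) = 2

v_19(n) is the largest exponent k such that 19^k divides n. Factor out: -8303 = -19^2 · 23. (Sign doesn't affect v_p.) So v_19(-8303) = 2.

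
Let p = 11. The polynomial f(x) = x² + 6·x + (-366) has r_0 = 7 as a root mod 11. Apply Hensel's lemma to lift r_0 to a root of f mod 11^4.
r_3 = 12635 (mod 14641)

Hensel: r_{i+1} = r_i − f(r_i)·(f′(r_i))^{-1} mod 11^{i+2}, f′(x) = 2x + 6. Iterate:
  r_0 = 7 (mod 11)
  r_1 = 51 (mod 121)
  r_2 = 656 (mod 1331)
  r_3 = 12635 (mod 14641)
Final: r = 12635 satisfies f(r) ≡ 0 mod 11^4.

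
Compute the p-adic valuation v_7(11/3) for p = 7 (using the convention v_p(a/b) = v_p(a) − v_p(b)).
v_7(11/3) = 0

Factor powers of 7 from the numerator and denominator of the reduced fraction: 11 = 7^0 · 11 and 3 = 7^0 · 3. Apply v_p(a/b) = v_p(a) − v_p(b): v_7(11/3) = 0 − 0 = 0.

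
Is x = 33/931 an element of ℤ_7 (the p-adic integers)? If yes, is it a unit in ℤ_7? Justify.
x ∉ ℤ_7 (v_7(x) = -2 < 0)

ℤ_7 = {x ∈ ℚ_7 : v_7(x) ≥ 0} and ℤ_7^× = {x ∈ ℤ_7 : v_7(x) = 0}. Here v_7(33/931) = v_7(num) − v_7(den) = -2; compare against these criteria.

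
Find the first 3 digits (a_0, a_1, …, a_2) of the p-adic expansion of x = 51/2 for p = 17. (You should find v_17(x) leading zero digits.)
(a_0, …, a_2) = (0, 10, 8)

v_17(51/2) = 1, so a_0 = ... = a_0 = 0. Factor out: x = 17^1 · u with u = 3/2 a unit in ℤ_17. Expand u iteratively via a_{v+i} = u_i mod 17, u_{i+1} = (u_i − a_{v+i})/17:
  u_0 = 3/2;  a_1 = 10;  u_1 = (u_0 − 10)/17 = -1/2
  u_1 = -1/2;  a_2 = 8;  u_2 = (u_1 − 8)/17 = -1/2
Digits: (0, 10, 8).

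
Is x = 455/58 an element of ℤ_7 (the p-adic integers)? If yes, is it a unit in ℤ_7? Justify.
x ∈ ℤ_7 but not a unit; v_7(x) = 1 > 0

ℤ_7 = {x ∈ ℚ_7 : v_7(x) ≥ 0} and ℤ_7^× = {x ∈ ℤ_7 : v_7(x) = 0}. Here v_7(455/58) = v_7(num) − v_7(den) = 1; compare against these criteria.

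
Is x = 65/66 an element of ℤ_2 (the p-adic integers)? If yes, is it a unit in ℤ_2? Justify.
x ∉ ℤ_2 (v_2(x) = -1 < 0)

ℤ_2 = {x ∈ ℚ_2 : v_2(x) ≥ 0} and ℤ_2^× = {x ∈ ℤ_2 : v_2(x) = 0}. Here v_2(65/66) = v_2(num) − v_2(den) = -1; compare against these criteria.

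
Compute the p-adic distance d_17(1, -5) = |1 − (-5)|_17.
d_17(1, -5) = 1

Step 1 — x − y = 1 − (-5) = 6. Step 2 — v_17(6) = 0 (factor: 6 = (17^0 · 6); the sign does not affect v_p). Step 3 — |x − y|_17 = 17^{0} = 1.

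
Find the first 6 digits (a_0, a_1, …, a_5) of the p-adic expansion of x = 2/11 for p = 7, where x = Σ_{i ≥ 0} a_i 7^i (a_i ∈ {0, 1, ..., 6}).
(a_0, …, a_5) = (4, 2, 6, 1, 1, 3)

v_7(2/11) = 0 (numerator and denominator both coprime to 7), so x ∈ ℤ_7^×. Compute digits iteratively via a_i = x_i mod 7, x_{i+1} = (x_i − a_i)/7, with x_0 = x:
  x_0 = 2/11;  a_0 = 4;  x_1 = (x_0 − 4)/7 = -6/11
  x_1 = -6/11;  a_1 = 2;  x_2 = (x_1 − 2)/7 = -4/11
  x_2 = -4/11;  a_2 = 6;  x_3 = (x_2 − 6)/7 = -10/11
  x_3 = -10/11;  a_3 = 1;  x_4 = (x_3 − 1)/7 = -3/11
  x_4 = -3/11;  a_4 = 1;  x_5 = (x_4 − 1)/7 = -2/11
  x_5 = -2/11;  a_5 = 3;  x_6 = (x_5 − 3)/7 = -5/11
Digits: (4, 2, 6, 1, 1, 3).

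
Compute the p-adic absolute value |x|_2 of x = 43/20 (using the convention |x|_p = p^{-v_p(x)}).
|43/20|_2 = 4

Step 1 — compute v_2(x) by factoring powers of 2 out of the numerator and denominator: v_2(43/20) = -2. Step 2 — apply |x|_p = p^{-v_p(x)} = 2^{2} = 4.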